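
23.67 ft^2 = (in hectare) 0.0002199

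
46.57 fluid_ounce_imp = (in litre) 1.323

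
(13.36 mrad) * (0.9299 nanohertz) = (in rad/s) 1.242e-11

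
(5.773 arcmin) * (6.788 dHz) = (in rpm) 0.01089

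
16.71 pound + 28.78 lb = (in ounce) 727.8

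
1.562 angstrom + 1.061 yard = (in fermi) 9.702e+14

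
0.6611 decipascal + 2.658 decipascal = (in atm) 3.276e-06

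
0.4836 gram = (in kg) 0.0004836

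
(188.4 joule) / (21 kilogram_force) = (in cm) 91.48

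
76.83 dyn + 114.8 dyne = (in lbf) 0.0004308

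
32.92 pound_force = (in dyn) 1.464e+07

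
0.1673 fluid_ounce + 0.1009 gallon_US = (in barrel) 0.002434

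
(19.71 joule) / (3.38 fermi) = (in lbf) 1.311e+15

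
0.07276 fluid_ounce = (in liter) 0.002152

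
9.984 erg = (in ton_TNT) 2.386e-16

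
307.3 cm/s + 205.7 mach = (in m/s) 7.004e+04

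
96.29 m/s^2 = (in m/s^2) 96.29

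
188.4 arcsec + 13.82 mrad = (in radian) 0.01473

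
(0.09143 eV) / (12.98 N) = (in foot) 3.703e-21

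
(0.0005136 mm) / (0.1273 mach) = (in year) 3.757e-16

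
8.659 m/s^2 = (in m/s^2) 8.659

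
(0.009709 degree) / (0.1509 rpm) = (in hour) 2.979e-06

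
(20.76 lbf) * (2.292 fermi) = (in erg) 2.117e-06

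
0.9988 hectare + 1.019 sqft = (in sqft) 1.075e+05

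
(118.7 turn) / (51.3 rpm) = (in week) 0.0002295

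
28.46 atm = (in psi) 418.2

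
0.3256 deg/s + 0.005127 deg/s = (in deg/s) 0.3307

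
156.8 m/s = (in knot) 304.8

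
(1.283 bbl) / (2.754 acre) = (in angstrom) 1.83e+05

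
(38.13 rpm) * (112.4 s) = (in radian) 448.8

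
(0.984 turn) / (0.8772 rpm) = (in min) 1.122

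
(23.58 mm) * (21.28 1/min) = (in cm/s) 0.8363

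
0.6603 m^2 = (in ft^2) 7.107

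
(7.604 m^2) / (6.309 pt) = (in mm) 3.416e+06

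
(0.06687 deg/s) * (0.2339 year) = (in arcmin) 2.96e+07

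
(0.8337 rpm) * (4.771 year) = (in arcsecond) 2.709e+12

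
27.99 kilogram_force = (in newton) 274.5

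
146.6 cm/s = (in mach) 0.004305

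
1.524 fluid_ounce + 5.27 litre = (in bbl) 0.03343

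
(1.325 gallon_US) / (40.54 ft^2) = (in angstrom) 1.332e+07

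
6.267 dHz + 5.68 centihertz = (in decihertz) 6.835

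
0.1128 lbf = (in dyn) 5.018e+04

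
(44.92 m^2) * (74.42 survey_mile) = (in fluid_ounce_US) 1.819e+11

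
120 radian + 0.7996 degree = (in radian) 120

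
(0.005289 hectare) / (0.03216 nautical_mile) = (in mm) 888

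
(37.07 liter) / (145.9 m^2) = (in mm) 0.2541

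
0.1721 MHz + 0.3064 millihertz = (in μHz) 1.721e+11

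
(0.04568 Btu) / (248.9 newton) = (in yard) 0.2118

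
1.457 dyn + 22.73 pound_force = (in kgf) 10.31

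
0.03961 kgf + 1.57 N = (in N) 1.958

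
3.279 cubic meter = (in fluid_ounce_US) 1.109e+05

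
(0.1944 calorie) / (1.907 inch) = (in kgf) 1.712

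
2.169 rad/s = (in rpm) 20.71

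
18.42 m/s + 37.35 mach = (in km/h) 4.585e+04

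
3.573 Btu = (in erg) 3.77e+10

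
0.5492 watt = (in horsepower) 0.0007365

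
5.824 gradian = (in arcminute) 314.5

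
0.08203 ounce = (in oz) 0.08203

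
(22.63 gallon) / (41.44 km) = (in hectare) 2.067e-10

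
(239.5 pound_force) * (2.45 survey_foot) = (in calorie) 190.1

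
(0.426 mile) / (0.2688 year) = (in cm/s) 0.008088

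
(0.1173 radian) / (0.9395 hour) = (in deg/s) 0.001987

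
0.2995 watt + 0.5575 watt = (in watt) 0.857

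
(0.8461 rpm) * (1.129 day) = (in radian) 8643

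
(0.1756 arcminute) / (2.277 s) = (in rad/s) 2.243e-05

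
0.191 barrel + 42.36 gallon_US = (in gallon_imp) 41.95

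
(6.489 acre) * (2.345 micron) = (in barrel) 0.3873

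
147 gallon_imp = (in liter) 668.3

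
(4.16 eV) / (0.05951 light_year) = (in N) 1.184e-33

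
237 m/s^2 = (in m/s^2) 237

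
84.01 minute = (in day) 0.05834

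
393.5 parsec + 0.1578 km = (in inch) 4.78e+20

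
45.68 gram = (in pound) 0.1007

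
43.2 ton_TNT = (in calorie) 4.32e+10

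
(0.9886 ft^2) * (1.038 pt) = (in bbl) 0.0002115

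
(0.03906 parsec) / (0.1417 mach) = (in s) 2.498e+13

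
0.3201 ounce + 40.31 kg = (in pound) 88.89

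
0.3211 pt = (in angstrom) 1.133e+06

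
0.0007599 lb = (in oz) 0.01216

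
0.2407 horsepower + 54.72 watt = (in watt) 234.2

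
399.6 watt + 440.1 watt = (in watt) 839.7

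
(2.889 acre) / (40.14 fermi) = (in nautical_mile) 1.573e+14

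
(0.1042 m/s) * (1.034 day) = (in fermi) 9.309e+18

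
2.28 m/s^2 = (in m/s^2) 2.28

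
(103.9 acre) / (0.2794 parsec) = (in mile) 3.03e-14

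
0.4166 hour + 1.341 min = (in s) 1580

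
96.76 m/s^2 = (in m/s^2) 96.76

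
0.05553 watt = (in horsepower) 7.447e-05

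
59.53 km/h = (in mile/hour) 36.99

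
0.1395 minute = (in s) 8.37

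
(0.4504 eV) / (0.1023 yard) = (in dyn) 7.714e-14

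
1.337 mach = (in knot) 884.9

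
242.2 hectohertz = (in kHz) 24.22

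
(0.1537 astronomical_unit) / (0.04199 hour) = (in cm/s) 1.521e+10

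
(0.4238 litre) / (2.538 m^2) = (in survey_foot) 0.0005478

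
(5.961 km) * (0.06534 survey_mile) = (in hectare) 62.68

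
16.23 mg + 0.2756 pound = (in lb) 0.2756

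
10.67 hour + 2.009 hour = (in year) 0.001447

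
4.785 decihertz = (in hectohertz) 0.004785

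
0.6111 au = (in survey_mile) 5.681e+07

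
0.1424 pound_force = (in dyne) 6.334e+04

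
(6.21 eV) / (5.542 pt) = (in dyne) 5.089e-11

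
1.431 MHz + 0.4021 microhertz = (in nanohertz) 1.431e+15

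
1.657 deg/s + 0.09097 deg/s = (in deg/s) 1.748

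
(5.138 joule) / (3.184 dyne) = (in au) 1.079e-06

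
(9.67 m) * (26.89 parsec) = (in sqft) 8.637e+19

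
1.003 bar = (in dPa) 1.003e+06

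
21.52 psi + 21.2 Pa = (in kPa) 148.4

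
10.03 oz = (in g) 284.3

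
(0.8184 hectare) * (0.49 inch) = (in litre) 1.019e+05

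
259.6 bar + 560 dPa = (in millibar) 2.596e+05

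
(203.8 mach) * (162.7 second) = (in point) 3.2e+10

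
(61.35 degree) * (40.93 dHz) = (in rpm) 41.85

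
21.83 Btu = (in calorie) 5505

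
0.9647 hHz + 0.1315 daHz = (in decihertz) 977.8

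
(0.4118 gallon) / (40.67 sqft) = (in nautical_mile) 2.228e-07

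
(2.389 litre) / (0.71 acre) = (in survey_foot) 2.728e-06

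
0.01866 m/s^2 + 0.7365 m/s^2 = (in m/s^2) 0.7552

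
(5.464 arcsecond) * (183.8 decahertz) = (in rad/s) 0.04869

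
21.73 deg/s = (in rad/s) 0.3793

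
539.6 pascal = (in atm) 0.005325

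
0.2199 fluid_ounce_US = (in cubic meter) 6.503e-06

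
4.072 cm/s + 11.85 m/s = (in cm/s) 1189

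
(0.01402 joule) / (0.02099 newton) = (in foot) 2.191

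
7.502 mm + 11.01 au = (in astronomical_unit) 11.01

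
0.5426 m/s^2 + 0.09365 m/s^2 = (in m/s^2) 0.6362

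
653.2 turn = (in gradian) 2.613e+05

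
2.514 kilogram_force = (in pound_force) 5.542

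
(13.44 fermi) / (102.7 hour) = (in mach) 1.068e-22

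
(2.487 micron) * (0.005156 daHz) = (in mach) 3.766e-10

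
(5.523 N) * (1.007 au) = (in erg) 8.32e+18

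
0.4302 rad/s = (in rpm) 4.108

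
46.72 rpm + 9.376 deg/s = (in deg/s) 289.7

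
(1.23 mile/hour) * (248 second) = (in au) 9.115e-10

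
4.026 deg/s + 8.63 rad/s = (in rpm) 83.08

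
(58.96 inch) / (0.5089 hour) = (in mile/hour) 0.001829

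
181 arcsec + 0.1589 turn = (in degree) 57.25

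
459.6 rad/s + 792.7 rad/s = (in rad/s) 1252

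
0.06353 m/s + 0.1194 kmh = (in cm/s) 9.67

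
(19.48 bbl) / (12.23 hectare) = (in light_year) 2.677e-21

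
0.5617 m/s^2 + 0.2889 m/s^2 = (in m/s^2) 0.8506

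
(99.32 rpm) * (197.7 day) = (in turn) 2.828e+07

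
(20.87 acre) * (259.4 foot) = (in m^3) 6.678e+06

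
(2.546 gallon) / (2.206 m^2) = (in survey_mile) 2.715e-06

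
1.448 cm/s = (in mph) 0.03239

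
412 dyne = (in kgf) 0.0004201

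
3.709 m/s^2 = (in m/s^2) 3.709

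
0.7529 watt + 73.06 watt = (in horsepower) 0.09898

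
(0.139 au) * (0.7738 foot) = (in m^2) 4.904e+09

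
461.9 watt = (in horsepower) 0.6194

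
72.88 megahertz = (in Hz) 7.288e+07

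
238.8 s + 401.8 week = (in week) 401.8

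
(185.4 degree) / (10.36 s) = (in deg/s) 17.9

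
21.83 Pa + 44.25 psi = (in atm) 3.011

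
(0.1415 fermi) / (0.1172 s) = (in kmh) 4.346e-15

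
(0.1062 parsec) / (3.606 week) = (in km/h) 5.409e+09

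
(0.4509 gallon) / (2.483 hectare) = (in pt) 0.0001949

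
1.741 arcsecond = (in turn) 1.343e-06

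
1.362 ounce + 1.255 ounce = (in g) 74.19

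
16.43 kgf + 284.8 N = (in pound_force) 100.2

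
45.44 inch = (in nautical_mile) 0.0006232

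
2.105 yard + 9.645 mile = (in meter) 1.552e+04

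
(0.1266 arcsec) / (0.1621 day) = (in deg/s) 2.511e-09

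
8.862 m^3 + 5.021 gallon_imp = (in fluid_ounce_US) 3.004e+05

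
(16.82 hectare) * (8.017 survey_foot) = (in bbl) 2.585e+06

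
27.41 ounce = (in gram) 777.1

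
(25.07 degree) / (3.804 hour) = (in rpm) 0.0003051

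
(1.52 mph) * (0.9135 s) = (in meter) 0.6207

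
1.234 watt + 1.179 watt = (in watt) 2.413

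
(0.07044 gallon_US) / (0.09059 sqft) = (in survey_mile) 1.969e-05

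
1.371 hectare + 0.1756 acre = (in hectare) 1.442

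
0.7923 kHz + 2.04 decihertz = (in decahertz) 79.25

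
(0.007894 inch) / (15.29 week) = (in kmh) 7.806e-11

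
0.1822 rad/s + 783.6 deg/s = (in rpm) 132.3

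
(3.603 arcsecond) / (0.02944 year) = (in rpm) 1.797e-10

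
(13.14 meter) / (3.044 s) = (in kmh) 15.54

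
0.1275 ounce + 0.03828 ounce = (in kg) 0.0047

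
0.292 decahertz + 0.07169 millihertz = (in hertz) 2.92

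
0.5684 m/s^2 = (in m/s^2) 0.5684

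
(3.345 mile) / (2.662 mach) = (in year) 1.883e-07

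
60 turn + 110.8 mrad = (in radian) 377.1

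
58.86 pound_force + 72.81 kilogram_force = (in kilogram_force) 99.51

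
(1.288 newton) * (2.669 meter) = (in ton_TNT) 8.216e-10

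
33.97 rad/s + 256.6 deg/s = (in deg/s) 2203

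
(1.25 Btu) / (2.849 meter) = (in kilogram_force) 47.2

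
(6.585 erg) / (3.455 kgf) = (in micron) 0.01944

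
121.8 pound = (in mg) 5.525e+07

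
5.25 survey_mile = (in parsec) 2.738e-13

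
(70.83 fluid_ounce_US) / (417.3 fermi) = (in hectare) 5.02e+05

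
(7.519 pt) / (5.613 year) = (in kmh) 5.395e-11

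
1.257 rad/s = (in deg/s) 72.02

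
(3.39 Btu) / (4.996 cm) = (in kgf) 7300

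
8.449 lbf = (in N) 37.58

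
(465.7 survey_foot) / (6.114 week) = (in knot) 7.462e-05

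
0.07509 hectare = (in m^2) 750.9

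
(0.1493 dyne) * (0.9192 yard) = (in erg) 12.55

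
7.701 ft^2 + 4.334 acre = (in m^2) 1.754e+04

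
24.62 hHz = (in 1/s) 2462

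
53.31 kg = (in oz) 1880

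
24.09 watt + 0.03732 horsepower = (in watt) 51.92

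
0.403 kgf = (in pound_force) 0.8885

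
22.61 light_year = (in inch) 8.422e+18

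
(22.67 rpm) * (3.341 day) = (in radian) 6.853e+05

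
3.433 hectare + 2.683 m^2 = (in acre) 8.484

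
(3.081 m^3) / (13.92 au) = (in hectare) 1.48e-16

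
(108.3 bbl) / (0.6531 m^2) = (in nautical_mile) 0.01424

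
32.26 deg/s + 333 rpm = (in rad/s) 35.43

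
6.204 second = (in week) 1.026e-05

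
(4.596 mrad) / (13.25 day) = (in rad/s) 4.015e-09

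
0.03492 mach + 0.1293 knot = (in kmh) 43.04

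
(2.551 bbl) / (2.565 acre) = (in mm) 0.03907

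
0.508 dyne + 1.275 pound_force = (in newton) 5.671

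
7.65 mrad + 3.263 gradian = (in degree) 3.375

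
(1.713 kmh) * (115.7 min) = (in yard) 3612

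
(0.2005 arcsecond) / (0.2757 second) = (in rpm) 3.367e-05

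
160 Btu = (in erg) 1.688e+12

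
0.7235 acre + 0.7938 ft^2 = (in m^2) 2928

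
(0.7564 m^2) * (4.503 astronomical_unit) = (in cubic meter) 5.095e+11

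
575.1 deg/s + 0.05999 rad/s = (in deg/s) 578.5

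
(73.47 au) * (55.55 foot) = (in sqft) 2.003e+15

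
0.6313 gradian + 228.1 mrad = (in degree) 13.64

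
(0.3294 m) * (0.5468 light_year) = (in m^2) 1.704e+15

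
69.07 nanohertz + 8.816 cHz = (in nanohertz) 8.816e+07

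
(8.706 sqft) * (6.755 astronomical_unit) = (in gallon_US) 2.159e+14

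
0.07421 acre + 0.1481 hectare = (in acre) 0.4402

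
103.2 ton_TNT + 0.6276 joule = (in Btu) 4.093e+08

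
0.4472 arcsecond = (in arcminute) 0.007453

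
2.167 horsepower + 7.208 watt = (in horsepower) 2.177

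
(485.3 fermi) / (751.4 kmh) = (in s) 2.325e-15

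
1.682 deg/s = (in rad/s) 0.02936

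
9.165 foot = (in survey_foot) 9.165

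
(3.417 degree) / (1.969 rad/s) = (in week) 5.008e-08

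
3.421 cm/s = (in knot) 0.0665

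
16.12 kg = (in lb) 35.54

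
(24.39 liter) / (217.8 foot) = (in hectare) 3.674e-08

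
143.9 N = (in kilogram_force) 14.67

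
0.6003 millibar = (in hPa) 0.6003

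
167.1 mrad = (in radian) 0.1671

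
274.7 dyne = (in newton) 0.002747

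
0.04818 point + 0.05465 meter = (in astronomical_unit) 3.654e-13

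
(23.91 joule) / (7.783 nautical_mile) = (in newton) 0.001659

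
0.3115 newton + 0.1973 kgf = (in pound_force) 0.505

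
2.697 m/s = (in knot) 5.243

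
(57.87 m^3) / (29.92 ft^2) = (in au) 1.392e-10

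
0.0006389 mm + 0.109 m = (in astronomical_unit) 7.286e-13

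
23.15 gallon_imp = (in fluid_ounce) 3559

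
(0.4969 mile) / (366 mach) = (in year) 2.035e-10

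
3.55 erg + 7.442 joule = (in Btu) 0.007054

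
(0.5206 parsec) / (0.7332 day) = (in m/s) 2.536e+11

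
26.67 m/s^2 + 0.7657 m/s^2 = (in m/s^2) 27.44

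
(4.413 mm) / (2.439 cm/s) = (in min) 0.003016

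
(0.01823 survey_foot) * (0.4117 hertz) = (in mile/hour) 0.005117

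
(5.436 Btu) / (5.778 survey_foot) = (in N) 3257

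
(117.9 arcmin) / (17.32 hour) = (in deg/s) 3.151e-05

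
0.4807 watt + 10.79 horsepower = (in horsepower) 10.79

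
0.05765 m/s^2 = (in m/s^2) 0.05765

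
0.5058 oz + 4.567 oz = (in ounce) 5.073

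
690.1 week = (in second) 4.174e+08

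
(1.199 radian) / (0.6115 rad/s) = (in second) 1.961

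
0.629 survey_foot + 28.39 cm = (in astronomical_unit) 3.179e-12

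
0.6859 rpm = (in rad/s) 0.07183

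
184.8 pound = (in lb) 184.8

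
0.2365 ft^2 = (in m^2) 0.02197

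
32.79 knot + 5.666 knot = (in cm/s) 1978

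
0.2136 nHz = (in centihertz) 2.136e-08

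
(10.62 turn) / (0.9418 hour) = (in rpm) 0.1879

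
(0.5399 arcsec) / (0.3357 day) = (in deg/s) 5.171e-09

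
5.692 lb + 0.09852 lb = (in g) 2627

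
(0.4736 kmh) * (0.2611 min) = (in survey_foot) 6.762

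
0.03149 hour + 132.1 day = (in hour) 3170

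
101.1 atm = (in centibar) 1.024e+04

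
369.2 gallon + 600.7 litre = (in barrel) 12.57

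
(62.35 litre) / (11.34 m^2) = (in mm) 5.498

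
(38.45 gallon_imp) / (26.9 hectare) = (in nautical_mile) 3.509e-10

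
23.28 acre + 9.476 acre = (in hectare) 13.26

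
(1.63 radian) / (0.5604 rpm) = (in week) 4.592e-05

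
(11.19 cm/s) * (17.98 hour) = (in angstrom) 7.243e+13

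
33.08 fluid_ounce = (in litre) 0.9783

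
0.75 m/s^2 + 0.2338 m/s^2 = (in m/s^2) 0.9838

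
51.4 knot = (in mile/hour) 59.15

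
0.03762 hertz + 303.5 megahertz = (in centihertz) 3.035e+10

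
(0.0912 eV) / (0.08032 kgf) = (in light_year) 1.961e-36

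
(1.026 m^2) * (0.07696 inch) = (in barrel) 0.01261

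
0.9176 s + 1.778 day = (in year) 0.004871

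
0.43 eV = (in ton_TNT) 1.647e-29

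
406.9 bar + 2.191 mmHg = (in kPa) 4.069e+04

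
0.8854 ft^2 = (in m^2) 0.08226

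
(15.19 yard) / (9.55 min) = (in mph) 0.05422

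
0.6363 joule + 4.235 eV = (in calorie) 0.1521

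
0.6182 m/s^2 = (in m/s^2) 0.6182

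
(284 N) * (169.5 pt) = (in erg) 1.698e+08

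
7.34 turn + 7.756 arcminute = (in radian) 46.12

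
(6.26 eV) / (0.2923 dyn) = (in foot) 1.126e-12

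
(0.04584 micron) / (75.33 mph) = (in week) 2.251e-15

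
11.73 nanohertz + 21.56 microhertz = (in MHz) 2.157e-11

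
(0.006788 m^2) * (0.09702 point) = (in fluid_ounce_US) 0.007856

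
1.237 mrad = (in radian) 0.001237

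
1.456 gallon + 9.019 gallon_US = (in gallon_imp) 8.722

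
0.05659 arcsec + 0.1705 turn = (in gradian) 68.2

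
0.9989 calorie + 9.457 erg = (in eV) 2.609e+19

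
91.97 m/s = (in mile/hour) 205.7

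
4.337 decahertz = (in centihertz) 4337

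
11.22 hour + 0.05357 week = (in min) 1213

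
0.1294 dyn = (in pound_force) 2.909e-07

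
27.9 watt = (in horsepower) 0.03741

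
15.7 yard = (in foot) 47.1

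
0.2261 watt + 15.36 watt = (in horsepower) 0.0209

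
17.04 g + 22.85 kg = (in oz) 806.6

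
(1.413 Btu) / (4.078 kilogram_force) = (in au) 2.492e-10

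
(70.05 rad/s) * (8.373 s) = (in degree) 3.361e+04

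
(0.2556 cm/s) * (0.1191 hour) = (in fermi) 1.096e+15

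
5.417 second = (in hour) 0.001505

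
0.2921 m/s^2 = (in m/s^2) 0.2921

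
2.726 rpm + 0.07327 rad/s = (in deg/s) 20.55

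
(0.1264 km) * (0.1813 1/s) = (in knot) 44.55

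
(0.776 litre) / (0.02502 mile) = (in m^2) 1.927e-05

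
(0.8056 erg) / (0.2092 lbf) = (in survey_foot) 2.84e-07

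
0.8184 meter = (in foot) 2.685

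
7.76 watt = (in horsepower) 0.01041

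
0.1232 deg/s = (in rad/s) 0.00215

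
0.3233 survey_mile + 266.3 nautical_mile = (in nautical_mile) 266.6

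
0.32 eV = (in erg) 5.127e-13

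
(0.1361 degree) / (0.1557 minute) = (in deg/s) 0.01457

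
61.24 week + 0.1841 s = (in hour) 1.029e+04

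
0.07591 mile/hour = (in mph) 0.07591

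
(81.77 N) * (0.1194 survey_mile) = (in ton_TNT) 3.755e-06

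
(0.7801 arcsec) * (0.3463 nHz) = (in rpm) 1.251e-14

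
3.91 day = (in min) 5630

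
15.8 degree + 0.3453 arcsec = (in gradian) 17.56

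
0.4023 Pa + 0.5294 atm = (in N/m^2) 5.364e+04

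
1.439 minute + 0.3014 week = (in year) 0.005783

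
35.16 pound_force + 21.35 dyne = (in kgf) 15.95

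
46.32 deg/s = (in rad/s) 0.8084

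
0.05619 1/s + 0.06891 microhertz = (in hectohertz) 0.0005619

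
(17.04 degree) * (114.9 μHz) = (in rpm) 0.0003263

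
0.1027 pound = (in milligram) 4.658e+04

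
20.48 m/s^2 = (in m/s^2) 20.48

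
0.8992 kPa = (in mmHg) 6.745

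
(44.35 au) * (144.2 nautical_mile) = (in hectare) 1.772e+14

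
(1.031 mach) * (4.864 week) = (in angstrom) 1.033e+19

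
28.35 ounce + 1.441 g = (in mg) 8.051e+05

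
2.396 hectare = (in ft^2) 2.579e+05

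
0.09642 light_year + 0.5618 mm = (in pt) 2.586e+18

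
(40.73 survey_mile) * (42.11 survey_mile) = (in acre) 1.098e+06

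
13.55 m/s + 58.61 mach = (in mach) 58.65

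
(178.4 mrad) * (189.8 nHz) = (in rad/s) 3.386e-08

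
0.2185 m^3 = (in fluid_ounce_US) 7388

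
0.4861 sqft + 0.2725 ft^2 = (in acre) 1.742e-05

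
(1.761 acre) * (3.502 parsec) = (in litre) 7.701e+23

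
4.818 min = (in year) 9.167e-06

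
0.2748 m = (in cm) 27.48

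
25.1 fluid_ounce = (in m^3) 0.0007423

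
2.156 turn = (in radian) 13.55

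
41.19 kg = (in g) 4.119e+04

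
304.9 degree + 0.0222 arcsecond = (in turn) 0.8469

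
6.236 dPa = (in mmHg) 0.004677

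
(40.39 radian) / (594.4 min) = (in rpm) 0.01081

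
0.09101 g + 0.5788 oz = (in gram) 16.5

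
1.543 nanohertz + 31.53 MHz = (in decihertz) 3.153e+08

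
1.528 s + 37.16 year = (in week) 1938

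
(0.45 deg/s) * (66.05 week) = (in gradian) 1.997e+07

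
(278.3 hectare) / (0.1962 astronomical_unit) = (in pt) 0.2688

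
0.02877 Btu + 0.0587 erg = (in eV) 1.895e+20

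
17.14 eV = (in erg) 2.746e-11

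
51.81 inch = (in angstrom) 1.316e+10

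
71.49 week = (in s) 4.324e+07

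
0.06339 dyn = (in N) 6.339e-07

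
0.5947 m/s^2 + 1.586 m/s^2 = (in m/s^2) 2.181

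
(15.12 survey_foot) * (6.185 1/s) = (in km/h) 102.6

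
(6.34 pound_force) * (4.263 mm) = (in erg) 1.202e+06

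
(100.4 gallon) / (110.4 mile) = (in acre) 5.286e-10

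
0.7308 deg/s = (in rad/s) 0.01275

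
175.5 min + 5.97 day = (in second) 5.263e+05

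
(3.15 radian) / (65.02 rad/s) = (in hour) 1.346e-05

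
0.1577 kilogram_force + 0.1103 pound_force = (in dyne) 2.037e+05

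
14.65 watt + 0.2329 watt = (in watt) 14.88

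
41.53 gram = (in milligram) 4.153e+04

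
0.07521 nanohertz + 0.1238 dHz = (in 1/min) 0.7428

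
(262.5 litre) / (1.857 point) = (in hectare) 0.04007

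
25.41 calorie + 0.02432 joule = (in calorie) 25.42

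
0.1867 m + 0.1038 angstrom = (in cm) 18.67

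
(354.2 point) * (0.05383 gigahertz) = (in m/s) 6.726e+06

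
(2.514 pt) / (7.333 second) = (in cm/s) 0.01209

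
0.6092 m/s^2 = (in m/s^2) 0.6092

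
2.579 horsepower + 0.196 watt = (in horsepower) 2.579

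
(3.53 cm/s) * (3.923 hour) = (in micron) 4.985e+08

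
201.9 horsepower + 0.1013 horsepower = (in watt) 1.506e+05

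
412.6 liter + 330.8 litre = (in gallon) 196.4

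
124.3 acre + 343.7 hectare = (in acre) 973.6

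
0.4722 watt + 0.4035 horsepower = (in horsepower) 0.4041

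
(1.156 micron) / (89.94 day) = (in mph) 3.328e-13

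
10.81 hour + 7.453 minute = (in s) 3.936e+04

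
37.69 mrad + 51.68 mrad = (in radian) 0.08937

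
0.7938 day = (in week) 0.1134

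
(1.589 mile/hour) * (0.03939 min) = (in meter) 1.679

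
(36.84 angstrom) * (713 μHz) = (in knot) 5.106e-12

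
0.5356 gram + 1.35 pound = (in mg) 6.129e+05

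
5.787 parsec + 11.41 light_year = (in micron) 2.865e+23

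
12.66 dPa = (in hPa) 0.01266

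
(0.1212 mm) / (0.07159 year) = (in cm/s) 5.368e-09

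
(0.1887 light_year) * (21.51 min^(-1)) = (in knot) 1.244e+15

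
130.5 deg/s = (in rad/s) 2.278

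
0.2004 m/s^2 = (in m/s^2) 0.2004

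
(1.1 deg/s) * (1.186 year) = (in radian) 7.181e+05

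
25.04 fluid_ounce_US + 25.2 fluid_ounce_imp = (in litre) 1.457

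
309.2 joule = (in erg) 3.092e+09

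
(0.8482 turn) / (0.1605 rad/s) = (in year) 1.053e-06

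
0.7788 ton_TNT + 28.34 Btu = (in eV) 2.034e+28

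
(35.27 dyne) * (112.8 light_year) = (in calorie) 8.996e+13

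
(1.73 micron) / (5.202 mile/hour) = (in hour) 2.066e-10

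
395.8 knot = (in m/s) 203.6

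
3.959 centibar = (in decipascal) 3.959e+04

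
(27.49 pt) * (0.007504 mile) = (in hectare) 1.171e-05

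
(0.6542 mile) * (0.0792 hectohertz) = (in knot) 1.621e+04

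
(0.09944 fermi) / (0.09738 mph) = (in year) 7.243e-23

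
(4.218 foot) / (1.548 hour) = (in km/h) 0.0008305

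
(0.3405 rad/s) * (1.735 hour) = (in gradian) 1.354e+05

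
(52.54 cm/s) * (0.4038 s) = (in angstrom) 2.122e+09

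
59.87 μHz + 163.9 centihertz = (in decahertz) 0.1639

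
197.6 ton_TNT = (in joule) 8.268e+11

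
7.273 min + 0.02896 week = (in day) 0.2078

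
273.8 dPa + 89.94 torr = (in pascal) 1.202e+04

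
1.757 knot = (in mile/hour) 2.022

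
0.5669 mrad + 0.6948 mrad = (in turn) 0.0002008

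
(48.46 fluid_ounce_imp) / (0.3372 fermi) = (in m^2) 4.083e+12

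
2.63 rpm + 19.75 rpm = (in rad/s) 2.344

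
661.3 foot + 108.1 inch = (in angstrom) 2.043e+12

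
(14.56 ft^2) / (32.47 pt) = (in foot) 387.4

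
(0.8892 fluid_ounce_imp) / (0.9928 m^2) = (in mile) 1.581e-08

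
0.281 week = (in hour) 47.21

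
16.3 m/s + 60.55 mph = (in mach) 0.1274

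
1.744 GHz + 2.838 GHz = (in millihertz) 4.582e+12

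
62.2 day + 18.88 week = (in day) 194.4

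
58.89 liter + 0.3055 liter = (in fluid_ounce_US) 2002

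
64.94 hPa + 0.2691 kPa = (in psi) 0.9809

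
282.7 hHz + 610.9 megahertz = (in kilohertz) 6.109e+05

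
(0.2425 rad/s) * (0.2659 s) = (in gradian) 4.105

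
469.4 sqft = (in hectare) 0.004361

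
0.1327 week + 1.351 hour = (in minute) 1419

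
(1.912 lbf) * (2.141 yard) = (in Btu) 0.01578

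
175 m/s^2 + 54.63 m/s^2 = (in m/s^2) 229.6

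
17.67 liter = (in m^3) 0.01767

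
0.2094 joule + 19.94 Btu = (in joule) 2.104e+04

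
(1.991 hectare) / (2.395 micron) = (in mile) 5.166e+06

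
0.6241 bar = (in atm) 0.6159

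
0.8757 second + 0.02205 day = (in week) 0.003151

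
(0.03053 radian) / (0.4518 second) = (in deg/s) 3.872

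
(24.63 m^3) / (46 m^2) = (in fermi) 5.354e+14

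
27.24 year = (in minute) 1.432e+07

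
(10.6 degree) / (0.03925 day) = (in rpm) 0.000521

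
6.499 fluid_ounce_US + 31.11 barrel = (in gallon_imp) 1088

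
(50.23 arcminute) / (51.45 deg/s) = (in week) 2.69e-08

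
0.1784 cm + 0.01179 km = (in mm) 1.179e+04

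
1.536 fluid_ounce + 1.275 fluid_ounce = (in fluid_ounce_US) 2.811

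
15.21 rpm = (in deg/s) 91.26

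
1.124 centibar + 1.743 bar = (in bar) 1.754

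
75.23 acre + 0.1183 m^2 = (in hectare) 30.44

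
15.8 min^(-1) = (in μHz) 2.633e+05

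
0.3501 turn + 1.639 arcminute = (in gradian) 140.1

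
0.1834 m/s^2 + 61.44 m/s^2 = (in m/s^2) 61.62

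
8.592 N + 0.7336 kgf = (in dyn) 1.579e+06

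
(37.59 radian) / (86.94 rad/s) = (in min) 0.007206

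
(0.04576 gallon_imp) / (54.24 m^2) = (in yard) 4.194e-06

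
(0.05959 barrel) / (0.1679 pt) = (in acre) 0.03952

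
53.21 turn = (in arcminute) 1.149e+06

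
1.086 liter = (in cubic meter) 0.001086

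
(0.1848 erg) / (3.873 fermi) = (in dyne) 4.771e+11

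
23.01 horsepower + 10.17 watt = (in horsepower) 23.02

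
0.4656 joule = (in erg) 4.656e+06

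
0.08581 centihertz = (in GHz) 8.581e-13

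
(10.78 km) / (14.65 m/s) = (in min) 12.26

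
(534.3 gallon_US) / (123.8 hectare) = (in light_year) 1.727e-22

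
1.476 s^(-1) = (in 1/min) 88.56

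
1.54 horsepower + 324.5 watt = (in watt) 1473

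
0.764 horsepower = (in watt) 569.7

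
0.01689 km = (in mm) 1.689e+04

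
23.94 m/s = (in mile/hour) 53.55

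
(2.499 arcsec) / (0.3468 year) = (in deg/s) 6.347e-11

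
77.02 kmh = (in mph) 47.86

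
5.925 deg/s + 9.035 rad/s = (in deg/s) 523.6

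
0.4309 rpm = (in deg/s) 2.585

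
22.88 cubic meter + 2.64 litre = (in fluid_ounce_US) 7.738e+05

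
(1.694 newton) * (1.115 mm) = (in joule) 0.001889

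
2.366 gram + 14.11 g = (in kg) 0.01648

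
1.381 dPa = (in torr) 0.001036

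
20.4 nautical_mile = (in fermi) 3.778e+19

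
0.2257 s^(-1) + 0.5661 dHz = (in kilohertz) 0.0002823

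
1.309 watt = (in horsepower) 0.001755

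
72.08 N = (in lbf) 16.2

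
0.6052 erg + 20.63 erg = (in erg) 21.24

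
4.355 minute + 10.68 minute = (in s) 902.1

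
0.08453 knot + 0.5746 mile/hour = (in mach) 0.0008821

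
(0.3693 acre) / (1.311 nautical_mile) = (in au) 4.115e-12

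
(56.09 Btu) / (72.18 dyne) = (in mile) 5.094e+04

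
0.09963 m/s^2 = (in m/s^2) 0.09963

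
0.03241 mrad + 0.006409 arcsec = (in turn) 5.163e-06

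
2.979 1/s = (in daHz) 0.2979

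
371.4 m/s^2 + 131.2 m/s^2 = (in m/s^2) 502.6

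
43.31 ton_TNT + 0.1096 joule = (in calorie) 4.331e+10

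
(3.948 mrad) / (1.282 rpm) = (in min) 0.0004901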